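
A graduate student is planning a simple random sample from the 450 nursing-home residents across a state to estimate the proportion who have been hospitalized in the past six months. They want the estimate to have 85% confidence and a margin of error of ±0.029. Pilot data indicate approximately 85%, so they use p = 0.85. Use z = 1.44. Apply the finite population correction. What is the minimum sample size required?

186

Unadjusted: n₀ = 1.44² × 0.85 × 0.15 / 0.029² ≈ 314.37, so n₀ = 315.
Finite population correction with N = 450: n = n₀ / (1 + (n₀−1)/N) = 315 / (1 + 314/450) = 315 / 1.6978 ≈ 185.54.
Rounding up, n = 186.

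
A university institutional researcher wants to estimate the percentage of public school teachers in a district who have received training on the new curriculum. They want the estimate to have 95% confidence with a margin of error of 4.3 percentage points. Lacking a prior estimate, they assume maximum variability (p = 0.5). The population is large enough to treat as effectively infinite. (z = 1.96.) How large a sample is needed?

With p = 0.5, p(1−p) = 0.25.
n = z²·p(1−p)/E² = 1.96² × 0.2500 / 0.043² = 3.8416 × 0.2500 / 0.001849 ≈ 519.42.
Rounding up gives n = 520.

520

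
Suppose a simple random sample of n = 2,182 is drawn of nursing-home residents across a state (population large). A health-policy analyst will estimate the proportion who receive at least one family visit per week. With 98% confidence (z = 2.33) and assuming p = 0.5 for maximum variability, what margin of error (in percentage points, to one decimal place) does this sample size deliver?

2.5

SE(p̂) = √[p(1−p)/n] = √[0.2500/2182] = 0.01070.
E = z × SE = 2.33 × 0.01070 = 0.02494, or 2.5 percentage points.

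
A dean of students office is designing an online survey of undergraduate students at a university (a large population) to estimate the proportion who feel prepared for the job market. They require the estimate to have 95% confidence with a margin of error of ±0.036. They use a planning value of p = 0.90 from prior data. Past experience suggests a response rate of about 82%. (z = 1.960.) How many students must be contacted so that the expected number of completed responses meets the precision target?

Completed interviews needed: n₀ = 1.960² × 0.0900 / 0.036² ≈ 266.78 → 267.
At an 82% response rate, contacts needed = 267 / 0.82 ≈ 325.61 → 326.

326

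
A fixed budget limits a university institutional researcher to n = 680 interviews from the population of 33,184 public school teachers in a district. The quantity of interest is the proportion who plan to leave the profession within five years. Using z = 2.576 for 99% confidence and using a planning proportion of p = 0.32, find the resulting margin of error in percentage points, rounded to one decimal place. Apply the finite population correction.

4.6

Finite-population factor: (N−n)/(N−1) = (33184−680)/(33184−1) = 0.9795.
SE(p̂) = √[p(1−p)/n · (N−n)/(N−1)] = √[0.2176/680 × 0.9795] = 0.01770.
E = z × SE = 2.576 × 0.01770 = 0.04561 ≈ 4.6 percentage points.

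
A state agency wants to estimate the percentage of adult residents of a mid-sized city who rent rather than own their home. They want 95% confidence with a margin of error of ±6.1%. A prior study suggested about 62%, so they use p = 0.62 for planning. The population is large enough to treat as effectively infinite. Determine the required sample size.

For 95% confidence, z = 1.960.
With p = 0.62, p(1−p) = 0.2356.
n = z²·p(1−p)/E² = 1.960² × 0.2356 / 0.061² = 3.8416 × 0.2356 / 0.003721 ≈ 243.24.
Rounding up gives n = 244.

244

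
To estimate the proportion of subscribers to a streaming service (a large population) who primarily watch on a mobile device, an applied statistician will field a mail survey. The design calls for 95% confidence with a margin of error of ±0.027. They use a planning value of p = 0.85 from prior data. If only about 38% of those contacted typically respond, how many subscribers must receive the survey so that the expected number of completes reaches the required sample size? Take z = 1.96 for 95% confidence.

1769

Completed interviews needed: n₀ = 1.96² × 0.1275 / 0.027² ≈ 671.88 → 672.
At a 38% response rate, contacts needed = 672 / 0.38 ≈ 1768.42 → 1769.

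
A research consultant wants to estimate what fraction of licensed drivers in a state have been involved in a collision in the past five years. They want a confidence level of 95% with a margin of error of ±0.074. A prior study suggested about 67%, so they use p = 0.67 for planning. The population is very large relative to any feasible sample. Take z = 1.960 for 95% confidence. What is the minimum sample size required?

With p = 0.67, p(1−p) = 0.2211.
n = z²·p(1−p)/E² = 1.960² × 0.2211 / 0.074² = 3.8416 × 0.2211 / 0.005476 ≈ 155.11.
Rounding up gives n = 156.

156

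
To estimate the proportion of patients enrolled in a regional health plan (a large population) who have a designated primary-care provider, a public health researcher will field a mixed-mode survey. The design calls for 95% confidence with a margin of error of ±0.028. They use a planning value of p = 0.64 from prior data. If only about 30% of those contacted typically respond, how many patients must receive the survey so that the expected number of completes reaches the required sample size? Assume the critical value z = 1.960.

Completed interviews needed: n₀ = 1.960² × 0.2304 / 0.028² ≈ 1128.96 → 1129.
At a 30% response rate, contacts needed = 1129 / 0.30 ≈ 3763.33 → 3764.

3764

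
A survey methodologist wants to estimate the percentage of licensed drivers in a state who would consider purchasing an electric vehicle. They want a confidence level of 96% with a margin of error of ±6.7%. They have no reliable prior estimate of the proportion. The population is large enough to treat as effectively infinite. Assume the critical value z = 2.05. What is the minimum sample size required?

235

With no prior estimate, use p = 0.5, giving p(1−p) = 0.25.
n = z²·p(1−p)/E² = 2.05² × 0.2500 / 0.067² = 4.2025 × 0.2500 / 0.004489 ≈ 234.04.
Rounding up gives n = 235.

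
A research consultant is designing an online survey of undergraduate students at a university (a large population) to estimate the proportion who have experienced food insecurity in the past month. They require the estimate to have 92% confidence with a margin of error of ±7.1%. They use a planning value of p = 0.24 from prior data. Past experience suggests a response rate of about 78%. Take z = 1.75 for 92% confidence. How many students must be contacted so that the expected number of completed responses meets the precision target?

Completed interviews needed: n₀ = 1.75² × 0.1824 / 0.071² ≈ 110.81 → 111.
At a 78% response rate, contacts needed = 111 / 0.78 ≈ 142.31 → 143.

143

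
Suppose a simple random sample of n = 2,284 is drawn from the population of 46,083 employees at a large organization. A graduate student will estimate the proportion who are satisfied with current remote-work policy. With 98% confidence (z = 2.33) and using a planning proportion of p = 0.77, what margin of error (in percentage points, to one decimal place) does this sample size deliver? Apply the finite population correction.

Finite-population factor: (N−n)/(N−1) = (46083−2284)/(46083−1) = 0.9505.
SE(p̂) = √[p(1−p)/n · (N−n)/(N−1)] = √[0.1771/2284 × 0.9505] = 0.00858.
E = z × SE = 2.33 × 0.00858 = 0.02000 ≈ 2.0 percentage points.

2.0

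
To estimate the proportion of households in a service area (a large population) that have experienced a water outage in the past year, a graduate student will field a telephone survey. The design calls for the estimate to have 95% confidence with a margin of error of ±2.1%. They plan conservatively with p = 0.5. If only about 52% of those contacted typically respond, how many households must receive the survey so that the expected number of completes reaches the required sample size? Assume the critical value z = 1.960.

Completed interviews needed: n₀ = 1.960² × 0.2500 / 0.021² ≈ 2177.78 → 2178.
At a 52% response rate, contacts needed = 2178 / 0.52 ≈ 4188.46 → 4189.

4189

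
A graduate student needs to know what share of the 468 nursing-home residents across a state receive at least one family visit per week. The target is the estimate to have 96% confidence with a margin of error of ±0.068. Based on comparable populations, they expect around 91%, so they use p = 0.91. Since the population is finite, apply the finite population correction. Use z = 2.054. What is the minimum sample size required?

65

Unadjusted: n₀ = 2.054² × 0.91 × 0.09 / 0.068² ≈ 74.73, so n₀ = 75.
Finite population correction with N = 468: n = n₀ / (1 + (n₀−1)/N) = 75 / (1 + 74/468) = 75 / 1.1581 ≈ 64.76.
Rounding up, n = 65.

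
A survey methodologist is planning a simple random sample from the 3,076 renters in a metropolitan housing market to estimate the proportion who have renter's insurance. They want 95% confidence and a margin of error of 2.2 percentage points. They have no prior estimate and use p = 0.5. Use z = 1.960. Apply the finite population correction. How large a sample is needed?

Unadjusted: n₀ = 1.960² × 0.50 × 0.50 / 0.022² ≈ 1984.30, so n₀ = 1985.
Finite population correction with N = 3,076: n = n₀ / (1 + (n₀−1)/N) = 1985 / (1 + 1984/3076) = 1985 / 1.6450 ≈ 1206.69.
Rounding up, n = 1207.

1207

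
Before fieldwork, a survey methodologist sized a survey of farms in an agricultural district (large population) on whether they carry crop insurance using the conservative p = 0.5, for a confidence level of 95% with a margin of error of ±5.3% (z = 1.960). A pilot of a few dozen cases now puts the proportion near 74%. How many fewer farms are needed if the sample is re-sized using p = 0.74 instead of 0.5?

Conservative (p = 0.5): n = 1.960² × 0.25 / 0.053² ≈ 341.90 → 342.
Using p = 0.74: p(1−p) = 0.1924, so n = 1.960² × 0.1924 / 0.053² ≈ 263.13 → 264.
Reduction: 342 − 264 = 78.

78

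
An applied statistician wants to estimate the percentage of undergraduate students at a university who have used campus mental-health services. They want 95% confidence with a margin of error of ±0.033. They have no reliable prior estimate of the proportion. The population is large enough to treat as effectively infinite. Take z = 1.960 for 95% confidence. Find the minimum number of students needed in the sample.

With no prior estimate, use p = 0.5, giving p(1−p) = 0.25.
n = z²·p(1−p)/E² = 1.960² × 0.2500 / 0.033² = 3.8416 × 0.2500 / 0.001089 ≈ 881.91.
Rounding up gives n = 882.

882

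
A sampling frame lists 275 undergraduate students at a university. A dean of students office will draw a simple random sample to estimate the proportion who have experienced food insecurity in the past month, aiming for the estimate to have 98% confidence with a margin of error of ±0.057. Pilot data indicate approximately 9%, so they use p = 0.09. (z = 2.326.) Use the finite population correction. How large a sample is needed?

Unadjusted: n₀ = 2.326² × 0.09 × 0.91 / 0.057² ≈ 136.38, so n₀ = 137.
Finite population correction with N = 275: n = n₀ / (1 + (n₀−1)/N) = 137 / (1 + 136/275) = 137 / 1.4945 ≈ 91.67.
Rounding up, n = 92.

92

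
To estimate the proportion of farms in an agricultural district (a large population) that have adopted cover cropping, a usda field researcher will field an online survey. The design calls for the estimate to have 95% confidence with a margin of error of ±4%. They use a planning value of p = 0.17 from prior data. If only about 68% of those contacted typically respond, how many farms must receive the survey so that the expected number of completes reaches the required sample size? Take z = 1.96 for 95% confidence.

499

Completed interviews needed: n₀ = 1.96² × 0.1411 / 0.040² ≈ 338.78 → 339.
At a 68% response rate, contacts needed = 339 / 0.68 ≈ 498.53 → 499.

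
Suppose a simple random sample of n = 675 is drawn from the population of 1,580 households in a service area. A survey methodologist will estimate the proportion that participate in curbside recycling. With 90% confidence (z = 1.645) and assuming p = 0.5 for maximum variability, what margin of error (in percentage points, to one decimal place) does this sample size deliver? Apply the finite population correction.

2.4

Finite-population factor: (N−n)/(N−1) = (1580−675)/(1580−1) = 0.5731.
SE(p̂) = √[p(1−p)/n · (N−n)/(N−1)] = √[0.2500/675 × 0.5731] = 0.01457.
E = z × SE = 1.645 × 0.01457 = 0.02397 ≈ 2.4 percentage points.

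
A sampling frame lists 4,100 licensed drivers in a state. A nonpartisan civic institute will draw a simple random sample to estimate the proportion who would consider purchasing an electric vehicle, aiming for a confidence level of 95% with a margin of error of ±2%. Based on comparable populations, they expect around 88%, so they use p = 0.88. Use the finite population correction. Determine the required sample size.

814

For 95% confidence, z = 1.960.
Unadjusted: n₀ = 1.960² × 0.88 × 0.12 / 0.020² ≈ 1014.18, so n₀ = 1015.
Finite population correction with N = 4,100: n = n₀ / (1 + (n₀−1)/N) = 1015 / (1 + 1014/4100) = 1015 / 1.2473 ≈ 813.75.
Rounding up, n = 814.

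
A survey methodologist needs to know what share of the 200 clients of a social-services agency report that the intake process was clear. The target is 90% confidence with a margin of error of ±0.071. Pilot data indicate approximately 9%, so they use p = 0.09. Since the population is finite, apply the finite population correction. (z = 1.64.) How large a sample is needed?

37

Unadjusted: n₀ = 1.64² × 0.09 × 0.91 / 0.071² ≈ 43.70, so n₀ = 44.
Finite population correction with N = 200: n = n₀ / (1 + (n₀−1)/N) = 44 / (1 + 43/200) = 44 / 1.2150 ≈ 36.21.
Rounding up, n = 37.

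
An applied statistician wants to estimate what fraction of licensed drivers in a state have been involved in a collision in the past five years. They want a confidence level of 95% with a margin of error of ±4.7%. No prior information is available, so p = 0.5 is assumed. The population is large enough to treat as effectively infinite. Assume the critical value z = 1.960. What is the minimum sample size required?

With p = 0.5, p(1−p) = 0.25.
n = z²·p(1−p)/E² = 1.960² × 0.2500 / 0.047² = 3.8416 × 0.2500 / 0.002209 ≈ 434.77.
Rounding up gives n = 435.

435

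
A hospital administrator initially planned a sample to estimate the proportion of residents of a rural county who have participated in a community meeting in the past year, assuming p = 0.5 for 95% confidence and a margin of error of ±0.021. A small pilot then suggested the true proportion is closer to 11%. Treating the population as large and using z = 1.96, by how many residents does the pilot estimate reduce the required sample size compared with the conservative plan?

1325

Conservative (p = 0.5): n = 1.96² × 0.25 / 0.021² ≈ 2177.78 → 2178.
Using p = 0.11: p(1−p) = 0.0979, so n = 1.96² × 0.0979 / 0.021² ≈ 852.82 → 853.
Reduction: 2178 − 853 = 1325.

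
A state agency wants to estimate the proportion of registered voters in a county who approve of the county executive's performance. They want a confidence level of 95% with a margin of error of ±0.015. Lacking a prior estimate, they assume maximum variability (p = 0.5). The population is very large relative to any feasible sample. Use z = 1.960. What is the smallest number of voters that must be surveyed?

With p = 0.5, p(1−p) = 0.25.
n = z²·p(1−p)/E² = 1.960² × 0.2500 / 0.015² = 3.8416 × 0.2500 / 0.000225 ≈ 4268.44.
Rounding up gives n = 4269.

4269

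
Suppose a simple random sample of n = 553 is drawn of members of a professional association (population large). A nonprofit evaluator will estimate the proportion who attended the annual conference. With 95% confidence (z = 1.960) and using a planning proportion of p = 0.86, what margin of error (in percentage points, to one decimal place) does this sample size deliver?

SE(p̂) = √[p(1−p)/n] = √[0.1204/553] = 0.01476.
E = z × SE = 1.960 × 0.01476 = 0.02892, or 2.9 percentage points.

2.9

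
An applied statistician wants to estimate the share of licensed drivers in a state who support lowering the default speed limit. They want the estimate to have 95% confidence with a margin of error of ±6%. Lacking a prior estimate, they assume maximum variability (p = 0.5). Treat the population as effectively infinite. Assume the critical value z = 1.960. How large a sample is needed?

267

With p = 0.5, p(1−p) = 0.25.
n = z²·p(1−p)/E² = 1.960² × 0.2500 / 0.060² = 3.8416 × 0.2500 / 0.003600 ≈ 266.78.
Rounding up gives n = 267.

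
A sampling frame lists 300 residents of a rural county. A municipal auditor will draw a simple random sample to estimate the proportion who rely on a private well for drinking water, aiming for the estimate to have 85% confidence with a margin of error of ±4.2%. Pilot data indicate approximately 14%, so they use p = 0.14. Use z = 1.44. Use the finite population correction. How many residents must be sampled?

97

Unadjusted: n₀ = 1.44² × 0.14 × 0.86 / 0.042² ≈ 141.53, so n₀ = 142.
Finite population correction with N = 300: n = n₀ / (1 + (n₀−1)/N) = 142 / (1 + 141/300) = 142 / 1.4700 ≈ 96.60.
Rounding up, n = 97.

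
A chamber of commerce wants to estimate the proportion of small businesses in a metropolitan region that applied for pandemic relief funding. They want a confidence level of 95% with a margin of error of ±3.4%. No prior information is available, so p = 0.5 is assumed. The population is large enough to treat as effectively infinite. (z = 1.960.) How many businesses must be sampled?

With p = 0.5, p(1−p) = 0.25.
n = z²·p(1−p)/E² = 1.960² × 0.2500 / 0.034² = 3.8416 × 0.2500 / 0.001156 ≈ 830.80.
Rounding up gives n = 831.

831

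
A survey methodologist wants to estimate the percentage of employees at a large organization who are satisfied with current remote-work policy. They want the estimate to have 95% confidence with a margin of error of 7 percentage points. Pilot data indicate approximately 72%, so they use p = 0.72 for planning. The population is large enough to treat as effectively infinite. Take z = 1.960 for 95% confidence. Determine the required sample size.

With p = 0.72, p(1−p) = 0.2016.
n = z²·p(1−p)/E² = 1.960² × 0.2016 / 0.070² = 3.8416 × 0.2016 / 0.004900 ≈ 158.05.
Rounding up gives n = 159.

159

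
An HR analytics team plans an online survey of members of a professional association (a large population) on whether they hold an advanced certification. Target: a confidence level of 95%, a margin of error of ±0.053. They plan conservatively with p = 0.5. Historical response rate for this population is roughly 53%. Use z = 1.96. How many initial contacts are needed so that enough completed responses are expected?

Completed interviews needed: n₀ = 1.96² × 0.2500 / 0.053² ≈ 341.90 → 342.
At a 53% response rate, contacts needed = 342 / 0.53 ≈ 645.28 → 646.

646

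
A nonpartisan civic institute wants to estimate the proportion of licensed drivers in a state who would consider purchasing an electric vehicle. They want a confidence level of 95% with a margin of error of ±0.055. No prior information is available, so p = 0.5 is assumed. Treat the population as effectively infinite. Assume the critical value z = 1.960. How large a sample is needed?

With p = 0.5, p(1−p) = 0.25.
n = z²·p(1−p)/E² = 1.960² × 0.2500 / 0.055² = 3.8416 × 0.2500 / 0.003025 ≈ 317.49.
Rounding up gives n = 318.

318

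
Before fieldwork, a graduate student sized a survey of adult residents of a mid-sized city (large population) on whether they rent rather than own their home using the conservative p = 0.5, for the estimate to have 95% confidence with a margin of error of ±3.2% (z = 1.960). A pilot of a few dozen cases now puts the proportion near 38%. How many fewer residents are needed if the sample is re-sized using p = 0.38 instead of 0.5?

54

Conservative (p = 0.5): n = 1.960² × 0.25 / 0.032² ≈ 937.89 → 938.
Using p = 0.38: p(1−p) = 0.2356, so n = 1.960² × 0.2356 / 0.032² ≈ 883.87 → 884.
Reduction: 938 − 884 = 54.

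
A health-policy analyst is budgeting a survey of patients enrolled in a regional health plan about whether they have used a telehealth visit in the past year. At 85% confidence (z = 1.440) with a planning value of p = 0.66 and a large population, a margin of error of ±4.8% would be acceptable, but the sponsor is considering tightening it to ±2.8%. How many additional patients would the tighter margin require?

At ±4.8%: n = 1.440² × 0.2244 / 0.048² ≈ 201.96 → 202.
At ±2.8%: n = 1.440² × 0.2244 / 0.028² ≈ 593.52 → 594.
Additional respondents: 594 − 202 = 392.

392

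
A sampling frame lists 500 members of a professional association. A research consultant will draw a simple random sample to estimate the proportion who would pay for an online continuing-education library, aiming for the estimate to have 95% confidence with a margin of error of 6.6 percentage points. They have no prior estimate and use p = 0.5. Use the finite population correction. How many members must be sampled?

For 95% confidence, z = 1.96.
Unadjusted: n₀ = 1.96² × 0.50 × 0.50 / 0.066² ≈ 220.48, so n₀ = 221.
Finite population correction with N = 500: n = n₀ / (1 + (n₀−1)/N) = 221 / (1 + 220/500) = 221 / 1.4400 ≈ 153.47.
Rounding up, n = 154.

154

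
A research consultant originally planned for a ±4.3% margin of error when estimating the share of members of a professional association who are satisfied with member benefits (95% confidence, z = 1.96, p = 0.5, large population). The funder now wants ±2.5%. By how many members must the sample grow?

At ±4.3%: n = 1.96² × 0.2500 / 0.043² ≈ 519.42 → 520.
At ±2.5%: n = 1.96² × 0.2500 / 0.025² ≈ 1536.64 → 1537.
Additional respondents: 1537 − 520 = 1017.

1017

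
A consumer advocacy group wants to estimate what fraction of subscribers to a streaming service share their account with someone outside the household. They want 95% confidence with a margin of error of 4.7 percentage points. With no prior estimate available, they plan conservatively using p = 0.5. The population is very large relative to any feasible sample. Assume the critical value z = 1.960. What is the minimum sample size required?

435

With p = 0.5, p(1−p) = 0.25.
n = z²·p(1−p)/E² = 1.960² × 0.2500 / 0.047² = 3.8416 × 0.2500 / 0.002209 ≈ 434.77.
Rounding up gives n = 435.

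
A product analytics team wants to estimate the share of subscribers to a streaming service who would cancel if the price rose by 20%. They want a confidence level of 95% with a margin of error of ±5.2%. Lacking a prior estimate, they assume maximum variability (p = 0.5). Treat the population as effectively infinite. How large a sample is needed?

356

For 95% confidence, z = 1.960.
With p = 0.5, p(1−p) = 0.25.
n = z²·p(1−p)/E² = 1.960² × 0.2500 / 0.052² = 3.8416 × 0.2500 / 0.002704 ≈ 355.18.
Rounding up gives n = 356.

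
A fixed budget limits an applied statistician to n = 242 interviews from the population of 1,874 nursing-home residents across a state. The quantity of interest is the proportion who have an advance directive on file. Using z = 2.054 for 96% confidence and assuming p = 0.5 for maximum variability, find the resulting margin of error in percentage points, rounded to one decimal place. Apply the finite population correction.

Finite-population factor: (N−n)/(N−1) = (1874−242)/(1874−1) = 0.8713.
SE(p̂) = √[p(1−p)/n · (N−n)/(N−1)] = √[0.2500/242 × 0.8713] = 0.03000.
E = z × SE = 2.054 × 0.03000 = 0.06162 ≈ 6.2 percentage points.

6.2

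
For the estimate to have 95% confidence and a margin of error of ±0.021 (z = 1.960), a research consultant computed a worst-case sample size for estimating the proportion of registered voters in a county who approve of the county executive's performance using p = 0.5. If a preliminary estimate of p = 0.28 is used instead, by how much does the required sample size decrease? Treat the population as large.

421

Conservative (p = 0.5): n = 1.960² × 0.25 / 0.021² ≈ 2177.78 → 2178.
Using p = 0.28: p(1−p) = 0.2016, so n = 1.960² × 0.2016 / 0.021² ≈ 1756.16 → 1757.
Reduction: 2178 − 1757 = 421.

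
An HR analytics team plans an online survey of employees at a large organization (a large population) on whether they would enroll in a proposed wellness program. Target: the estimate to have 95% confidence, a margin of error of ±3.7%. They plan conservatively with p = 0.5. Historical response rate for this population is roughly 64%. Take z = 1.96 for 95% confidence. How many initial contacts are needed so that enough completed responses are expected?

1097

Completed interviews needed: n₀ = 1.96² × 0.2500 / 0.037² ≈ 701.53 → 702.
At a 64% response rate, contacts needed = 702 / 0.64 ≈ 1096.88 → 1097.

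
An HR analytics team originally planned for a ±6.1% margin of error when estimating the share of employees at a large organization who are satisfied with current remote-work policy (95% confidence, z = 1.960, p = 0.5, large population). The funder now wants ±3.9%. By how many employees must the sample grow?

At ±6.1%: n = 1.960² × 0.2500 / 0.061² ≈ 258.10 → 259.
At ±3.9%: n = 1.960² × 0.2500 / 0.039² ≈ 631.43 → 632.
Additional respondents: 632 − 259 = 373.

373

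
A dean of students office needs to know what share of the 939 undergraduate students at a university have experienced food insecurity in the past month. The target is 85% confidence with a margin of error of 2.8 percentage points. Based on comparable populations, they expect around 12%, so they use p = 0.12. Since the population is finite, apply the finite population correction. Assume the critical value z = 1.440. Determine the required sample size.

216

Unadjusted: n₀ = 1.440² × 0.12 × 0.88 / 0.028² ≈ 279.30, so n₀ = 280.
Finite population correction with N = 939: n = n₀ / (1 + (n₀−1)/N) = 280 / (1 + 279/939) = 280 / 1.2971 ≈ 215.86.
Rounding up, n = 216.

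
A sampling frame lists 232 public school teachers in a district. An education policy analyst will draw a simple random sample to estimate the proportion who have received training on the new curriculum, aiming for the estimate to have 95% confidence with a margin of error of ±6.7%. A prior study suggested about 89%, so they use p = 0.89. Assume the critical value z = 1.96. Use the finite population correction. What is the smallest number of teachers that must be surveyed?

Unadjusted: n₀ = 1.96² × 0.89 × 0.11 / 0.067² ≈ 83.78, so n₀ = 84.
Finite population correction with N = 232: n = n₀ / (1 + (n₀−1)/N) = 84 / (1 + 83/232) = 84 / 1.3578 ≈ 61.87.
Rounding up, n = 62.

62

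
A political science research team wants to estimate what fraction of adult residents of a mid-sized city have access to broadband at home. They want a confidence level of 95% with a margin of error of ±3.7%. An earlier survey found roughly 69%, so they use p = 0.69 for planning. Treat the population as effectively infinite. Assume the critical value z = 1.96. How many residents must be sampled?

601

With p = 0.69, p(1−p) = 0.2139.
n = z²·p(1−p)/E² = 1.96² × 0.2139 / 0.037² = 3.8416 × 0.2139 / 0.001369 ≈ 600.23.
Rounding up gives n = 601.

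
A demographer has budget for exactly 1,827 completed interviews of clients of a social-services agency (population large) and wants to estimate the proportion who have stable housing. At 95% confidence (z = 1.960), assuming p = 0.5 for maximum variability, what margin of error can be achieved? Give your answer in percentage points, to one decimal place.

2.3

SE(p̂) = √[p(1−p)/n] = √[0.2500/1827] = 0.01170.
E = z × SE = 1.960 × 0.01170 = 0.02293, or 2.3 percentage points.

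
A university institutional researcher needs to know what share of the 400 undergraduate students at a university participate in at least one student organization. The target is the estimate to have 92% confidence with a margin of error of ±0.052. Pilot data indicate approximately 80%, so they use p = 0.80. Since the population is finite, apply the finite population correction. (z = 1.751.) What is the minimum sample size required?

126

Unadjusted: n₀ = 1.751² × 0.80 × 0.20 / 0.052² ≈ 181.42, so n₀ = 182.
Finite population correction with N = 400: n = n₀ / (1 + (n₀−1)/N) = 182 / (1 + 181/400) = 182 / 1.4525 ≈ 125.30.
Rounding up, n = 126.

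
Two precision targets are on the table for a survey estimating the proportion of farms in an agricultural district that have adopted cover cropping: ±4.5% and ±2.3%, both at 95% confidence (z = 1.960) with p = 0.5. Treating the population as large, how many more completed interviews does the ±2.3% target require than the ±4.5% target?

At ±4.5%: n = 1.960² × 0.2500 / 0.045² ≈ 474.27 → 475.
At ±2.3%: n = 1.960² × 0.2500 / 0.023² ≈ 1815.50 → 1816.
Additional respondents: 1816 − 475 = 1341.

1341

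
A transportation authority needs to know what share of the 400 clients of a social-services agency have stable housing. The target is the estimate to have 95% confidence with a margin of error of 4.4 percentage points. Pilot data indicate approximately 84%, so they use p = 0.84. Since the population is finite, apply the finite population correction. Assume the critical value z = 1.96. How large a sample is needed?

Unadjusted: n₀ = 1.96² × 0.84 × 0.16 / 0.044² ≈ 266.69, so n₀ = 267.
Finite population correction with N = 400: n = n₀ / (1 + (n₀−1)/N) = 267 / (1 + 266/400) = 267 / 1.6650 ≈ 160.36.
Rounding up, n = 161.

161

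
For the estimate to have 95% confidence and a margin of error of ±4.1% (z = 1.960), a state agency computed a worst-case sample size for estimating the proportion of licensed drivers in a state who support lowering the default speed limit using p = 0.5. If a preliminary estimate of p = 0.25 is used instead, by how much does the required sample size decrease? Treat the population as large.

143

Conservative (p = 0.5): n = 1.960² × 0.25 / 0.041² ≈ 571.33 → 572.
Using p = 0.25: p(1−p) = 0.1875, so n = 1.960² × 0.1875 / 0.041² ≈ 428.49 → 429.
Reduction: 572 − 429 = 143.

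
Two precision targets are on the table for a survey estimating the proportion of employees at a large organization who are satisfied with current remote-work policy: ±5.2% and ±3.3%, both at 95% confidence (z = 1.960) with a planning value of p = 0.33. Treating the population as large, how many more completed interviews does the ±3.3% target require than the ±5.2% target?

At ±5.2%: n = 1.960² × 0.2211 / 0.052² ≈ 314.12 → 315.
At ±3.3%: n = 1.960² × 0.2211 / 0.033² ≈ 779.96 → 780.
Additional respondents: 780 − 315 = 465.

465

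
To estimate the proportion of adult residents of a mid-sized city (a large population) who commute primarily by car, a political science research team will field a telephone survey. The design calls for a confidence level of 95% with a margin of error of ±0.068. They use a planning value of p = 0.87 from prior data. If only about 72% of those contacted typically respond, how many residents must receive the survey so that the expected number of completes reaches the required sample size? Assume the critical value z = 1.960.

Completed interviews needed: n₀ = 1.960² × 0.1131 / 0.068² ≈ 93.96 → 94.
At a 72% response rate, contacts needed = 94 / 0.72 ≈ 130.56 → 131.

131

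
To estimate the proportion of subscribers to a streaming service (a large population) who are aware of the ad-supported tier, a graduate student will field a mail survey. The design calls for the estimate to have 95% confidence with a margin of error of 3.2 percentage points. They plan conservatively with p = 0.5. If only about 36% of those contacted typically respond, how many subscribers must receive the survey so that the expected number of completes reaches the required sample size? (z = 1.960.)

2606

Completed interviews needed: n₀ = 1.960² × 0.2500 / 0.032² ≈ 937.89 → 938.
At a 36% response rate, contacts needed = 938 / 0.36 ≈ 2605.56 → 2606.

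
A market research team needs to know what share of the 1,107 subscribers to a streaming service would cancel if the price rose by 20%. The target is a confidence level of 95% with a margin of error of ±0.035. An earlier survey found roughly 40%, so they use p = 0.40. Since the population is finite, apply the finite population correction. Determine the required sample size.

For 95% confidence, z = 1.960.
Unadjusted: n₀ = 1.960² × 0.40 × 0.60 / 0.035² ≈ 752.64, so n₀ = 753.
Finite population correction with N = 1,107: n = n₀ / (1 + (n₀−1)/N) = 753 / (1 + 752/1107) = 753 / 1.6793 ≈ 448.40.
Rounding up, n = 449.

449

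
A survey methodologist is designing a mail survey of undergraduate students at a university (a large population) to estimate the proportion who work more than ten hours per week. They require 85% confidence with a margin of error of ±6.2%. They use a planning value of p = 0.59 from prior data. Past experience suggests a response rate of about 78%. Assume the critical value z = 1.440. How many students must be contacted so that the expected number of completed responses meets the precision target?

Completed interviews needed: n₀ = 1.440² × 0.2419 / 0.062² ≈ 130.49 → 131.
At a 78% response rate, contacts needed = 131 / 0.78 ≈ 167.95 → 168.

168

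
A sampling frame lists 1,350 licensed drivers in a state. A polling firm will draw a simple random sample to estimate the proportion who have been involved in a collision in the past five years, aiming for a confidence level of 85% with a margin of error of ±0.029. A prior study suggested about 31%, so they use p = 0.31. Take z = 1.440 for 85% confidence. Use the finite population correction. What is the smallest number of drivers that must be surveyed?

380

Unadjusted: n₀ = 1.440² × 0.31 × 0.69 / 0.029² ≈ 527.40, so n₀ = 528.
Finite population correction with N = 1,350: n = n₀ / (1 + (n₀−1)/N) = 528 / (1 + 527/1350) = 528 / 1.3904 ≈ 379.75.
Rounding up, n = 380.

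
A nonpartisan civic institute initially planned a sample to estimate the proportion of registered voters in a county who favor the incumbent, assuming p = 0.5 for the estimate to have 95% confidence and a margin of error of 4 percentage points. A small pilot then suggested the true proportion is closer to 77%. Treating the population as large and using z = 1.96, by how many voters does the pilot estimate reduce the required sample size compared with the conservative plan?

Conservative (p = 0.5): n = 1.96² × 0.25 / 0.040² ≈ 600.25 → 601.
Using p = 0.77: p(1−p) = 0.1771, so n = 1.96² × 0.1771 / 0.040² ≈ 425.22 → 426.
Reduction: 601 − 426 = 175.

175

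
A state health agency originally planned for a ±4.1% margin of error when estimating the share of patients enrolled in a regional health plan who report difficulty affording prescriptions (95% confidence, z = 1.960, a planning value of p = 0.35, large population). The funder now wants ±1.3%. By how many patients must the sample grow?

At ±4.1%: n = 1.960² × 0.2275 / 0.041² ≈ 519.91 → 520.
At ±1.3%: n = 1.960² × 0.2275 / 0.013² ≈ 5171.38 → 5172.
Additional respondents: 5172 − 520 = 4652.

4652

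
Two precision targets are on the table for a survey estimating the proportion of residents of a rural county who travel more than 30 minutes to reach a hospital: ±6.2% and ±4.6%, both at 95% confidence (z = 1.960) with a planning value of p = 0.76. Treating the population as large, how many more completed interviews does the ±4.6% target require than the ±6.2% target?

149

At ±6.2%: n = 1.960² × 0.1824 / 0.062² ≈ 182.29 → 183.
At ±4.6%: n = 1.960² × 0.1824 / 0.046² ≈ 331.15 → 332.
Additional respondents: 332 − 183 = 149.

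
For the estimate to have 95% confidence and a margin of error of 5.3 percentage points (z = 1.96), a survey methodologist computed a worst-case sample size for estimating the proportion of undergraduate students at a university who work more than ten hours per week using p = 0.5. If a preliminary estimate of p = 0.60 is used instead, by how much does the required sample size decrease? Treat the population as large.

13

Conservative (p = 0.5): n = 1.96² × 0.25 / 0.053² ≈ 341.90 → 342.
Using p = 0.60: p(1−p) = 0.2400, so n = 1.96² × 0.2400 / 0.053² ≈ 328.22 → 329.
Reduction: 342 − 329 = 13.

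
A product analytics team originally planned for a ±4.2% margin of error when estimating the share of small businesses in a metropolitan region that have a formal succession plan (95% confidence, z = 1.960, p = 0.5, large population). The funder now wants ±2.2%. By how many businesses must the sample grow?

At ±4.2%: n = 1.960² × 0.2500 / 0.042² ≈ 544.44 → 545.
At ±2.2%: n = 1.960² × 0.2500 / 0.022² ≈ 1984.30 → 1985.
Additional respondents: 1985 − 545 = 1440.

1440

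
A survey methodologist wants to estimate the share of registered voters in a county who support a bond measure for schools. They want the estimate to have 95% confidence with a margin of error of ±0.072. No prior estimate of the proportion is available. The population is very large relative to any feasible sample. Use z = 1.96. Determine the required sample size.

With no prior estimate, use p = 0.5, giving p(1−p) = 0.25.
n = z²·p(1−p)/E² = 1.96² × 0.2500 / 0.072² = 3.8416 × 0.2500 / 0.005184 ≈ 185.26.
Rounding up gives n = 186.

186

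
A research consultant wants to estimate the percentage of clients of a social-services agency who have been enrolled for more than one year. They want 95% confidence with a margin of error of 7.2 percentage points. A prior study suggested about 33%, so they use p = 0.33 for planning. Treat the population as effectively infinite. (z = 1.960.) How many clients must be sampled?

164

With p = 0.33, p(1−p) = 0.2211.
n = z²·p(1−p)/E² = 1.960² × 0.2211 / 0.072² = 3.8416 × 0.2211 / 0.005184 ≈ 163.85.
Rounding up gives n = 164.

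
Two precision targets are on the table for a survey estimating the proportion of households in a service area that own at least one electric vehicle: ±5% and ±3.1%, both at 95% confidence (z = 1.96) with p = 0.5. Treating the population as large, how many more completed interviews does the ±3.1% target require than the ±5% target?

At ±5%: n = 1.96² × 0.2500 / 0.050² ≈ 384.16 → 385.
At ±3.1%: n = 1.96² × 0.2500 / 0.031² ≈ 999.38 → 1000.
Additional respondents: 1000 − 385 = 615.

615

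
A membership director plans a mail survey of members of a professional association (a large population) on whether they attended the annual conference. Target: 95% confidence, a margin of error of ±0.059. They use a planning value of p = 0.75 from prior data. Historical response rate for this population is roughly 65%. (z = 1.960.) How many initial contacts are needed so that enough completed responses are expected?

319

Completed interviews needed: n₀ = 1.960² × 0.1875 / 0.059² ≈ 206.92 → 207.
At a 65% response rate, contacts needed = 207 / 0.65 ≈ 318.46 → 319.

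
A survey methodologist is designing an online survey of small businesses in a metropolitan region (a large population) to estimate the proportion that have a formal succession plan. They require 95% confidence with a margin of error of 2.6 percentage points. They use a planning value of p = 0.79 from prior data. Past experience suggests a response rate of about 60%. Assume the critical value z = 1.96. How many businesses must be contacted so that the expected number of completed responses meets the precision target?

1572

Completed interviews needed: n₀ = 1.96² × 0.1659 / 0.026² ≈ 942.78 → 943.
At a 60% response rate, contacts needed = 943 / 0.60 ≈ 1571.67 → 1572.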